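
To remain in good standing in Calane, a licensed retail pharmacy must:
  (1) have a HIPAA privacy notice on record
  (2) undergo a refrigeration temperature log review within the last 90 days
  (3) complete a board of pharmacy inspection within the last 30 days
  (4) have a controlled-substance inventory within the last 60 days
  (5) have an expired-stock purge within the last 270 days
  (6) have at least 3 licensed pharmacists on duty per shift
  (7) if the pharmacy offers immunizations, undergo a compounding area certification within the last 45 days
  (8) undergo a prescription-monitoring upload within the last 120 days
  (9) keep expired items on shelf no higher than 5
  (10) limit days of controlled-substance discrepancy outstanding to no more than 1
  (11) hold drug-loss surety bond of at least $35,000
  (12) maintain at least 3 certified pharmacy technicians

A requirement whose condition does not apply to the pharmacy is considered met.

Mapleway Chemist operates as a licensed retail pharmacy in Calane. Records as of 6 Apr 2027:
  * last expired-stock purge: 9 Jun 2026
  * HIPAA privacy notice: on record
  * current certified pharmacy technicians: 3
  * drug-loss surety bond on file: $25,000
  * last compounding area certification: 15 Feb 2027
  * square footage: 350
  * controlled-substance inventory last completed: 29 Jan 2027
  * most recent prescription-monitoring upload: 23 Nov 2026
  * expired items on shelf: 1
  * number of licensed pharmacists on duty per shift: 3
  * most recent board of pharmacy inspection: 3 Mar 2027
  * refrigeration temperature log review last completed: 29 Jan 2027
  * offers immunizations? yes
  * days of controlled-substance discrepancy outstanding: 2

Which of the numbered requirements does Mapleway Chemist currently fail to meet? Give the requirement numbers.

1. HIPAA privacy notice present → met
2. refrigeration temperature log review 67 days ago vs limit 90 → met
3. board of pharmacy inspection 34 days ago vs limit 30 → not met
4. controlled-substance inventory 67 days ago vs limit 60 → not met
5. expired-stock purge 301 days ago vs limit 270 → not met
6. licensed pharmacists on duty per shift 3 ≥ 3 → met
7. condition 'offers immunizations' holds; compounding area certification 50 days ago vs limit 45 → not met
8. prescription-monitoring upload 134 days ago vs limit 120 → not met
9. expired items on shelf 1 ≤ 5 → met
10. days of controlled-substance discrepancy outstanding 2 > 1 → not met
11. drug-loss surety bond $25,000 < $35,000 → not met
12. certified pharmacy technicians 3 ≥ 3 → met
Not met: 3, 4, 5, 7, 8, 10, 11

3, 4, 5, 7, 8, 10, 11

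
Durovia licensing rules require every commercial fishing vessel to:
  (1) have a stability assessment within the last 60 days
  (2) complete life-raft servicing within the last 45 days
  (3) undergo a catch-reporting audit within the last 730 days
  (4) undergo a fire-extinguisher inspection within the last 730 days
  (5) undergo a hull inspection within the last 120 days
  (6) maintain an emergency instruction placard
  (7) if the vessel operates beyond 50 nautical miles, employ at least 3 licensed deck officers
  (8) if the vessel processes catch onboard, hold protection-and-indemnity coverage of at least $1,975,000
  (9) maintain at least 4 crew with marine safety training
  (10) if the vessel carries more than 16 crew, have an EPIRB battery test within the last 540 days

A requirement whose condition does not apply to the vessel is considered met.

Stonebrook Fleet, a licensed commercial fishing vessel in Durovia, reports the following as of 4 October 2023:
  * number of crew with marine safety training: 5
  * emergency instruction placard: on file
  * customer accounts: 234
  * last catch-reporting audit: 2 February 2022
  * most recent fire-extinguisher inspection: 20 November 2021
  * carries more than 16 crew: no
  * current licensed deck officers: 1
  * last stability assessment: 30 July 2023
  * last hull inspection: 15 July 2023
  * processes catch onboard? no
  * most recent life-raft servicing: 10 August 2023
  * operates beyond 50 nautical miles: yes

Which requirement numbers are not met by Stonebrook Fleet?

1. stability assessment 66 days ago vs limit 60 → not met
2. life-raft servicing 55 days ago vs limit 45 → not met
3. catch-reporting audit 609 days ago vs limit 730 → met
4. fire-extinguisher inspection 683 days ago vs limit 730 → met
5. hull inspection 81 days ago vs limit 120 → met
6. emergency instruction placard present → met
7. condition 'operates beyond 50 nautical miles' holds; licensed deck officers 1 < 3 → not met
8. condition 'processes catch onboard' does not hold → requirement n/a → met
9. crew with marine safety training 5 ≥ 4 → met
10. condition 'carries more than 16 crew' does not hold → requirement n/a → met
Not met: 1, 2, 7

1, 2, 7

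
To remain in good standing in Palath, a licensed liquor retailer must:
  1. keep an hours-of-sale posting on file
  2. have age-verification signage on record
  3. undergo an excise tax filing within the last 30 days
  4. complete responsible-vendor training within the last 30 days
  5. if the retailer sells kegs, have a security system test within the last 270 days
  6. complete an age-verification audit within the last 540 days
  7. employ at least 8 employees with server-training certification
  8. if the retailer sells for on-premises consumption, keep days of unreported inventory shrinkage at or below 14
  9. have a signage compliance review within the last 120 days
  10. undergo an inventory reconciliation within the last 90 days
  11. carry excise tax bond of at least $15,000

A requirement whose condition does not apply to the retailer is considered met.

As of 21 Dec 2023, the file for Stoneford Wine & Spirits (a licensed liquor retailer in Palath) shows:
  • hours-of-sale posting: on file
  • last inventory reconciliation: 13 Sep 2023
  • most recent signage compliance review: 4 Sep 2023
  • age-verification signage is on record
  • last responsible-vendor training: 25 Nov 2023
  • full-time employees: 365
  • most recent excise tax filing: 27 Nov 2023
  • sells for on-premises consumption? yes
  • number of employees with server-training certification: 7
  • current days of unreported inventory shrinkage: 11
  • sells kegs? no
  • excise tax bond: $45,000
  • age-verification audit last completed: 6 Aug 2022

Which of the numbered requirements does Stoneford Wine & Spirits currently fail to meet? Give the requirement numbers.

1. hours-of-sale posting present → met
2. age-verification signage present → met
3. excise tax filing 24 days ago vs limit 30 → met
4. responsible-vendor training 26 days ago vs limit 30 → met
5. condition 'sells kegs' does not hold → requirement n/a → met
6. age-verification audit 502 days ago vs limit 540 → met
7. employees with server-training certification 7 < 8 → not met
8. condition 'sells for on-premises consumption' holds; days of unreported inventory shrinkage 11 ≤ 14 → met
9. signage compliance review 108 days ago vs limit 120 → met
10. inventory reconciliation 99 days ago vs limit 90 → not met
11. excise tax bond $45,000 ≥ $15,000 → met
Not met: 7, 10

7, 10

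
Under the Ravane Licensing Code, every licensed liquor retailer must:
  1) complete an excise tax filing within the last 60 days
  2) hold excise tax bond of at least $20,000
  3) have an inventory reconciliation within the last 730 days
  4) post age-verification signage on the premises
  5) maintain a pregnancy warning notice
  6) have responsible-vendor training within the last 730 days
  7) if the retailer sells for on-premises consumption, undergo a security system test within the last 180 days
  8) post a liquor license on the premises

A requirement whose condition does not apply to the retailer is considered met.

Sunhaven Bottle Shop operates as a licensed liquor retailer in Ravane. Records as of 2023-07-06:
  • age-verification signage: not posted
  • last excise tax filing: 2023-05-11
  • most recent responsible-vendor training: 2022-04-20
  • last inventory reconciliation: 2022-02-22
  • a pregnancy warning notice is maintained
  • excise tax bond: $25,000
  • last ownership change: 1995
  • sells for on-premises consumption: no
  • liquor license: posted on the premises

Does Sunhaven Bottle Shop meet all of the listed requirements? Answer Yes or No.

1. excise tax filing 56 days ago vs limit 60 → met
2. excise tax bond $25,000 ≥ $20,000 → met
3. inventory reconciliation 499 days ago vs limit 730 → met
4. age-verification signage absent → not met
5. pregnancy warning notice present → met
6. responsible-vendor training 442 days ago vs limit 730 → met
7. condition 'sells for on-premises consumption' does not hold → requirement n/a → met
8. liquor license present → met
Not met: 4

No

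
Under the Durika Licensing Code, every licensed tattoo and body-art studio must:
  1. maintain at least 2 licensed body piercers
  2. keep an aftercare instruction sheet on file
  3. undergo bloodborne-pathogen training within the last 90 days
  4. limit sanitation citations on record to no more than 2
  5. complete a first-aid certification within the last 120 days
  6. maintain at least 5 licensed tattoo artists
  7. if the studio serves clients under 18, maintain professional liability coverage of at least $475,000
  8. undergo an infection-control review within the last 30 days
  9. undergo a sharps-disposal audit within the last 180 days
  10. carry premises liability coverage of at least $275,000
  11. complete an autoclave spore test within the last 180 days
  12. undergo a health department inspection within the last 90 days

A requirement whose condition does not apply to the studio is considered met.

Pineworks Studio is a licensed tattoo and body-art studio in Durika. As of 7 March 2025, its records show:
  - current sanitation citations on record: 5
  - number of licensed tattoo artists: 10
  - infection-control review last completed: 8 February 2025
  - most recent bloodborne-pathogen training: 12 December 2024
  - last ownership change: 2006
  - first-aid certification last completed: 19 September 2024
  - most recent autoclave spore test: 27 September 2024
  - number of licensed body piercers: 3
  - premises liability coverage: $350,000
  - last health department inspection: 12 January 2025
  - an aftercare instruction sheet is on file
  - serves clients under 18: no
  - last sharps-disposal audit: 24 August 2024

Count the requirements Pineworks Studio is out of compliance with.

3

1. licensed body piercers 3 ≥ 2 → met
2. aftercare instruction sheet present → met
3. bloodborne-pathogen training 85 days ago vs limit 90 → met
4. sanitation citations on record 5 > 2 → not met
5. first-aid certification 169 days ago vs limit 120 → not met
6. licensed tattoo artists 10 ≥ 5 → met
7. condition 'serves clients under 18' does not hold → requirement n/a → met
8. infection-control review 27 days ago vs limit 30 → met
9. sharps-disposal audit 195 days ago vs limit 180 → not met
10. premises liability coverage $350,000 ≥ $275,000 → met
11. autoclave spore test 161 days ago vs limit 180 → met
12. health department inspection 54 days ago vs limit 90 → met
Not met: 3 of 12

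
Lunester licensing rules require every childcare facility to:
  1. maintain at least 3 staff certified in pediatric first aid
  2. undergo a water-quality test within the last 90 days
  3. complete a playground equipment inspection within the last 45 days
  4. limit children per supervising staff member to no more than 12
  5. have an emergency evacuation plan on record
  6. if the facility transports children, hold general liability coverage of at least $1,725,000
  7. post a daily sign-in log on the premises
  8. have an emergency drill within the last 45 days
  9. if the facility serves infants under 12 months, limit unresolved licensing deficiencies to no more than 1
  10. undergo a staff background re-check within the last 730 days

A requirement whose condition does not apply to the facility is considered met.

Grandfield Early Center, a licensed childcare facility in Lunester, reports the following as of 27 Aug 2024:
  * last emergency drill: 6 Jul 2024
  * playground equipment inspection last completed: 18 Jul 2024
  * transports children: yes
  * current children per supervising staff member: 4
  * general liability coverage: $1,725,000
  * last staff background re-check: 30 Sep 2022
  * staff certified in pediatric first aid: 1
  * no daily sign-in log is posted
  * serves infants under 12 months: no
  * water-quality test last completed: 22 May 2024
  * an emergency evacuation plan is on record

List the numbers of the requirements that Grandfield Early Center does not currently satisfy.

1, 2, 7, 8

1. staff certified in pediatric first aid 1 < 3 → not met
2. water-quality test 97 days ago vs limit 90 → not met
3. playground equipment inspection 40 days ago vs limit 45 → met
4. children per supervising staff member 4 ≤ 12 → met
5. emergency evacuation plan present → met
6. condition 'transports children' holds; general liability coverage $1,725,000 ≥ $1,725,000 → met
7. daily sign-in log absent → not met
8. emergency drill 52 days ago vs limit 45 → not met
9. condition 'serves infants under 12 months' does not hold → requirement n/a → met
10. staff background re-check 697 days ago vs limit 730 → met
Not met: 1, 2, 7, 8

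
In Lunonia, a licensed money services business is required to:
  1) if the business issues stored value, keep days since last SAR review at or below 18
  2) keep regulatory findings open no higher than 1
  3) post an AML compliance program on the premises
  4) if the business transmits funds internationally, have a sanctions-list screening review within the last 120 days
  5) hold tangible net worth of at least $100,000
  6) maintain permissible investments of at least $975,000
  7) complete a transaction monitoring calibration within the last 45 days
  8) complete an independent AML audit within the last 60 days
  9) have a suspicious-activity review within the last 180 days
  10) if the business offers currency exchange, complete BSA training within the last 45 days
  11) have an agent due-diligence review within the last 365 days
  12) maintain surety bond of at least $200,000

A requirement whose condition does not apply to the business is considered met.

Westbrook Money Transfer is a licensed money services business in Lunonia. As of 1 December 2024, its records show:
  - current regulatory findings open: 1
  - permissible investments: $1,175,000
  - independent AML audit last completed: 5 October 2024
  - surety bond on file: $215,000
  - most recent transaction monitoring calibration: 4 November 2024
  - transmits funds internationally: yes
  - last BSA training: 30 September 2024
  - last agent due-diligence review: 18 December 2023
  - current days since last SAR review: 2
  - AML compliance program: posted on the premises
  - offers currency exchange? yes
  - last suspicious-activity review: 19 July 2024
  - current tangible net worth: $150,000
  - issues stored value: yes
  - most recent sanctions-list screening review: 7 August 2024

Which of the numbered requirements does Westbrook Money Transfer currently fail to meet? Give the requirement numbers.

1. condition 'issues stored value' holds; days since last SAR review 2 ≤ 18 → met
2. regulatory findings open 1 ≤ 1 → met
3. AML compliance program present → met
4. condition 'transmits funds internationally' holds; sanctions-list screening review 116 days ago vs limit 120 → met
5. tangible net worth $150,000 ≥ $100,000 → met
6. permissible investments $1,175,000 ≥ $975,000 → met
7. transaction monitoring calibration 27 days ago vs limit 45 → met
8. independent AML audit 57 days ago vs limit 60 → met
9. suspicious-activity review 135 days ago vs limit 180 → met
10. condition 'offers currency exchange' holds; BSA training 62 days ago vs limit 45 → not met
11. agent due-diligence review 349 days ago vs limit 365 → met
12. surety bond $215,000 ≥ $200,000 → met
Not met: 10

10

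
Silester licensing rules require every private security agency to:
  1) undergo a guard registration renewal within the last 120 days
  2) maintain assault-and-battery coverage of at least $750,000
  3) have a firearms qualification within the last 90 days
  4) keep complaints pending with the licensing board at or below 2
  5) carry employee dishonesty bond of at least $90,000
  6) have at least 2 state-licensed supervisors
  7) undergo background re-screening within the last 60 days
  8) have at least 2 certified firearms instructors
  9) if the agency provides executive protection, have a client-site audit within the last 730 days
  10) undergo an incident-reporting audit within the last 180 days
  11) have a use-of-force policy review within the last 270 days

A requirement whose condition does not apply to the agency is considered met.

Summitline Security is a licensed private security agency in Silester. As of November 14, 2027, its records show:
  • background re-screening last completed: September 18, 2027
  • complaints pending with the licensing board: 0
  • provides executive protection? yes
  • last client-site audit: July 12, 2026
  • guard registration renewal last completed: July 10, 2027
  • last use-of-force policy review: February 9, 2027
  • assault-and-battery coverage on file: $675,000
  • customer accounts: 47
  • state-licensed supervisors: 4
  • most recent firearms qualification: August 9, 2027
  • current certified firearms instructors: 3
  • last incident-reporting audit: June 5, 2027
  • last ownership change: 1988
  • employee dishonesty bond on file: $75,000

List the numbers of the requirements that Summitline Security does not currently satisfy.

1. guard registration renewal 127 days ago vs limit 120 → not met
2. assault-and-battery coverage $675,000 < $750,000 → not met
3. firearms qualification 97 days ago vs limit 90 → not met
4. complaints pending with the licensing board 0 ≤ 2 → met
5. employee dishonesty bond $75,000 < $90,000 → not met
6. state-licensed supervisors 4 ≥ 2 → met
7. background re-screening 57 days ago vs limit 60 → met
8. certified firearms instructors 3 ≥ 2 → met
9. condition 'provides executive protection' holds; client-site audit 490 days ago vs limit 730 → met
10. incident-reporting audit 162 days ago vs limit 180 → met
11. use-of-force policy review 278 days ago vs limit 270 → not met
Not met: 1, 2, 3, 5, 11

1, 2, 3, 5, 11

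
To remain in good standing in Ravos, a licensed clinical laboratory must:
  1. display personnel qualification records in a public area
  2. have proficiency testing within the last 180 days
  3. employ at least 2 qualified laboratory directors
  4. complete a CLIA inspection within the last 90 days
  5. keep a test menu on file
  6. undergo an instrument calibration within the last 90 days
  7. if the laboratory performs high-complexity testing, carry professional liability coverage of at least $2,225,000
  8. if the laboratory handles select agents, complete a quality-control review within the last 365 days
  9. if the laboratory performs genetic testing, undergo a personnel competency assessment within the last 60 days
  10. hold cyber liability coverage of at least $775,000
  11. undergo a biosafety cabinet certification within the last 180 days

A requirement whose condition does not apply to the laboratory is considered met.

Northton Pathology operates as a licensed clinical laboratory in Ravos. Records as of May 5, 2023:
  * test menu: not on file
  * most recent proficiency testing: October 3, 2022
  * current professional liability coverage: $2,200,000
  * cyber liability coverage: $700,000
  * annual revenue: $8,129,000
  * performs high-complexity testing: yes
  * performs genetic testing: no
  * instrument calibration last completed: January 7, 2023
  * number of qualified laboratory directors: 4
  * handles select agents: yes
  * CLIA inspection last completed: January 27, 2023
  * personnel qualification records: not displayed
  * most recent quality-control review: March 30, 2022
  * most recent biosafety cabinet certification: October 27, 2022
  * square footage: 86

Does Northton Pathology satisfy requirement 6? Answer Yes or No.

6. instrument calibration 118 days ago vs limit 90 → not met

No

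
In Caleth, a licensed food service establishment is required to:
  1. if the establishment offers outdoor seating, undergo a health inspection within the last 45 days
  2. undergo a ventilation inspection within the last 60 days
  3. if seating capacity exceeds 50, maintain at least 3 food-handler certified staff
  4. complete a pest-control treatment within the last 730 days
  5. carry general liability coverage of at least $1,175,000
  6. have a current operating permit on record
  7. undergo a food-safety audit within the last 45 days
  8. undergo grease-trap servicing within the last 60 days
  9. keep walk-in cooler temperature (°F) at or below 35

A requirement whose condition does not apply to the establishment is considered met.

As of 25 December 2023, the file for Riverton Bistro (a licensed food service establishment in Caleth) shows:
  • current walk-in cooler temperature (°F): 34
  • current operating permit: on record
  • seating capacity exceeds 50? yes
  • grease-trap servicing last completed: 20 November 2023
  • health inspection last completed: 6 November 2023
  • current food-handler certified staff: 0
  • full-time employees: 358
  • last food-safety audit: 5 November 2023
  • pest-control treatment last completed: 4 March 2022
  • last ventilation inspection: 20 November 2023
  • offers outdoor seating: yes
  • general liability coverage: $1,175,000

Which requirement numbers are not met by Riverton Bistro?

1, 3, 7

1. condition 'offers outdoor seating' holds; health inspection 49 days ago vs limit 45 → not met
2. ventilation inspection 35 days ago vs limit 60 → met
3. condition 'seating capacity exceeds 50' holds; food-handler certified staff 0 < 3 → not met
4. pest-control treatment 661 days ago vs limit 730 → met
5. general liability coverage $1,175,000 ≥ $1,175,000 → met
6. current operating permit present → met
7. food-safety audit 50 days ago vs limit 45 → not met
8. grease-trap servicing 35 days ago vs limit 60 → met
9. walk-in cooler temperature (°F) 34 ≤ 35 → met
Not met: 1, 3, 7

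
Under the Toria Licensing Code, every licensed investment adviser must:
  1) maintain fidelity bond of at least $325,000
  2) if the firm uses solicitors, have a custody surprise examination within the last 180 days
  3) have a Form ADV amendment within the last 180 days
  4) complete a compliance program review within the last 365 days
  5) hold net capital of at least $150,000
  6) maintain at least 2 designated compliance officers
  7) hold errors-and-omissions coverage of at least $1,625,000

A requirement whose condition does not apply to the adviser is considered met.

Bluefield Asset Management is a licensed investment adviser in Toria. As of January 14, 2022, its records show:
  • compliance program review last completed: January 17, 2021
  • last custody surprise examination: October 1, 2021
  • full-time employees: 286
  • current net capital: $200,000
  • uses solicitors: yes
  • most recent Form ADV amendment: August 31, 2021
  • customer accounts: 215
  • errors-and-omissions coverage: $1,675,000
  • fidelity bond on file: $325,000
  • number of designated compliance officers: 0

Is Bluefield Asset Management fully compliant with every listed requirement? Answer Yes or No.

1. fidelity bond $325,000 ≥ $325,000 → met
2. condition 'uses solicitors' holds; custody surprise examination 105 days ago vs limit 180 → met
3. Form ADV amendment 136 days ago vs limit 180 → met
4. compliance program review 362 days ago vs limit 365 → met
5. net capital $200,000 ≥ $150,000 → met
6. designated compliance officers 0 < 2 → not met
7. errors-and-omissions coverage $1,675,000 ≥ $1,625,000 → met
Not met: 6

No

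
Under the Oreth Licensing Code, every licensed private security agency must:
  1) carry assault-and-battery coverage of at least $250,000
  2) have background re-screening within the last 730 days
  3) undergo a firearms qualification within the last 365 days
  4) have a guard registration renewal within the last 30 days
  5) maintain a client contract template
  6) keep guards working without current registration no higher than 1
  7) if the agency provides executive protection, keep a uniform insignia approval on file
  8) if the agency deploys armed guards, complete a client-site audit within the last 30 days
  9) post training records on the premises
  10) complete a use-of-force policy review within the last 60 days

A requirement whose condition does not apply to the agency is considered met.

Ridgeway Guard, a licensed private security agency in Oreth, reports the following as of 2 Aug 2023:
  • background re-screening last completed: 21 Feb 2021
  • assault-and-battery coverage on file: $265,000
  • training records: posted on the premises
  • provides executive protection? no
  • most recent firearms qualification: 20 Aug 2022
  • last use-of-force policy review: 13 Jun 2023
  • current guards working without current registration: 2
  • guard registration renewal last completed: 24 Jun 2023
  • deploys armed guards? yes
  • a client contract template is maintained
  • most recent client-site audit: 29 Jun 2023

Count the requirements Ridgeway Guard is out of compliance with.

4

1. assault-and-battery coverage $265,000 ≥ $250,000 → met
2. background re-screening 892 days ago vs limit 730 → not met
3. firearms qualification 347 days ago vs limit 365 → met
4. guard registration renewal 39 days ago vs limit 30 → not met
5. client contract template present → met
6. guards working without current registration 2 > 1 → not met
7. condition 'provides executive protection' does not hold → requirement n/a → met
8. condition 'deploys armed guards' holds; client-site audit 34 days ago vs limit 30 → not met
9. training records present → met
10. use-of-force policy review 50 days ago vs limit 60 → met
Not met: 4 of 10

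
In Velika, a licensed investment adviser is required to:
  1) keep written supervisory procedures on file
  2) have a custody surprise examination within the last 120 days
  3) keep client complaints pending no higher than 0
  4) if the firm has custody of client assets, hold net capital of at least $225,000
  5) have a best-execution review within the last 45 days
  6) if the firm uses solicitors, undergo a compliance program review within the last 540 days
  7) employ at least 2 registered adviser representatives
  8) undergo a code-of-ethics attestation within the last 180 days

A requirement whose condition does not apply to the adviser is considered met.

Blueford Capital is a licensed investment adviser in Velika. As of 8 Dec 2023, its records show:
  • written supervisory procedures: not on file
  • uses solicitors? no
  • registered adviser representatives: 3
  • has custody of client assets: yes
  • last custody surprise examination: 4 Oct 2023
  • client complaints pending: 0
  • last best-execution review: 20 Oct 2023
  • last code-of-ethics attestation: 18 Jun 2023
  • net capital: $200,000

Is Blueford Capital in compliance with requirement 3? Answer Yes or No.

3. client complaints pending 0 ≤ 0 → met

Yes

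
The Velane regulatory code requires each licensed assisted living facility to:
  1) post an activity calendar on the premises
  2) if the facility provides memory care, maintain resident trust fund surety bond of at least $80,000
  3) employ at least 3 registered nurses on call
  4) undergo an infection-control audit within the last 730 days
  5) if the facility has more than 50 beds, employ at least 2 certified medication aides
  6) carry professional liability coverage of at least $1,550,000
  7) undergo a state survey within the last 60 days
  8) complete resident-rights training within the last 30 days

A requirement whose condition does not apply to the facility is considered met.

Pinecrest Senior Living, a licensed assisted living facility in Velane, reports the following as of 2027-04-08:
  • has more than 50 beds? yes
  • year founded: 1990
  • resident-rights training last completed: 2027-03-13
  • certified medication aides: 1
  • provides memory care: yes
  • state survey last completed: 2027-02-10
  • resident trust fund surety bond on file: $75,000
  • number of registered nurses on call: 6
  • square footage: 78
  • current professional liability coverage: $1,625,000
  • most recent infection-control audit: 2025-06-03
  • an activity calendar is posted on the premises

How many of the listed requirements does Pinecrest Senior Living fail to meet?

2

1. activity calendar present → met
2. condition 'provides memory care' holds; resident trust fund surety bond $75,000 < $80,000 → not met
3. registered nurses on call 6 ≥ 3 → met
4. infection-control audit 674 days ago vs limit 730 → met
5. condition 'has more than 50 beds' holds; certified medication aides 1 < 2 → not met
6. professional liability coverage $1,625,000 ≥ $1,550,000 → met
7. state survey 57 days ago vs limit 60 → met
8. resident-rights training 26 days ago vs limit 30 → met
Not met: 2 of 8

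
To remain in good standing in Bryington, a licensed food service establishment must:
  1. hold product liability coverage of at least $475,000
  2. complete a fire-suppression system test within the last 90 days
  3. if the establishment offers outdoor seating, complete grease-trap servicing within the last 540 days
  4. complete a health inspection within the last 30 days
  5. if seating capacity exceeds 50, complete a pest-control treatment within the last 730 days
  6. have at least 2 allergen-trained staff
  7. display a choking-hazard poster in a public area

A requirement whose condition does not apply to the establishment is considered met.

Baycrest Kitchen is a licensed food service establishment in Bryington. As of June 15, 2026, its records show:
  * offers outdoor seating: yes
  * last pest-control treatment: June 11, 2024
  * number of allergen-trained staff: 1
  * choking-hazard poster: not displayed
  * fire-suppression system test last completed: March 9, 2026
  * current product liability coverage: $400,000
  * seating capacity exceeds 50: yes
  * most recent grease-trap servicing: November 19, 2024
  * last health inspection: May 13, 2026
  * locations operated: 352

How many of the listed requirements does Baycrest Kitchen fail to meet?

1. product liability coverage $400,000 < $475,000 → not met
2. fire-suppression system test 98 days ago vs limit 90 → not met
3. condition 'offers outdoor seating' holds; grease-trap servicing 573 days ago vs limit 540 → not met
4. health inspection 33 days ago vs limit 30 → not met
5. condition 'seating capacity exceeds 50' holds; pest-control treatment 734 days ago vs limit 730 → not met
6. allergen-trained staff 1 < 2 → not met
7. choking-hazard poster absent → not met
Not met: 7 of 7

7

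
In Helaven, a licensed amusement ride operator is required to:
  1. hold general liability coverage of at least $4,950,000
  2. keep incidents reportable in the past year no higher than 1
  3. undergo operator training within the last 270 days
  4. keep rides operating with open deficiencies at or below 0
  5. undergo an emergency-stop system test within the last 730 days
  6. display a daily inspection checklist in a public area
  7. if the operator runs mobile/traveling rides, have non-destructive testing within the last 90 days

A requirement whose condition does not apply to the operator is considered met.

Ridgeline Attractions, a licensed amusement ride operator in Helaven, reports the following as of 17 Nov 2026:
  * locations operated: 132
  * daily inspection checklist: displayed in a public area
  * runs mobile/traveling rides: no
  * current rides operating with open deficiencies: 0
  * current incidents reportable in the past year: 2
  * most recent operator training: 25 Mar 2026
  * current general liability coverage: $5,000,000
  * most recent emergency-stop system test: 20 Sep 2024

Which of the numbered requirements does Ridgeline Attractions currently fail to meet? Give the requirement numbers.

2, 5

1. general liability coverage $5,000,000 ≥ $4,950,000 → met
2. incidents reportable in the past year 2 > 1 → not met
3. operator training 237 days ago vs limit 270 → met
4. rides operating with open deficiencies 0 ≤ 0 → met
5. emergency-stop system test 788 days ago vs limit 730 → not met
6. daily inspection checklist present → met
7. condition 'runs mobile/traveling rides' does not hold → requirement n/a → met
Not met: 2, 5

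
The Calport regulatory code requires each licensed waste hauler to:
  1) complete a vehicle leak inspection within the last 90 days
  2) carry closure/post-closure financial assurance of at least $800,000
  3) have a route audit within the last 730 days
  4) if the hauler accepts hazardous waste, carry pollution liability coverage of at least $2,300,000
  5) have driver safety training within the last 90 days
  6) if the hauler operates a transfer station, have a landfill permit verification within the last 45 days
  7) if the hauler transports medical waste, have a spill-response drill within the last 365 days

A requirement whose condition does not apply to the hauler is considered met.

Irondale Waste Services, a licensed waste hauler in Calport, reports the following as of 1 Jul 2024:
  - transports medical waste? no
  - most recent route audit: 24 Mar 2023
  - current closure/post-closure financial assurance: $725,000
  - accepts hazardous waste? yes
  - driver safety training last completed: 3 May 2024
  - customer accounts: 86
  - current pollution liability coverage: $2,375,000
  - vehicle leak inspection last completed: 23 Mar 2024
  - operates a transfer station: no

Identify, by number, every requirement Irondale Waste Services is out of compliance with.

1. vehicle leak inspection 100 days ago vs limit 90 → not met
2. closure/post-closure financial assurance $725,000 < $800,000 → not met
3. route audit 465 days ago vs limit 730 → met
4. condition 'accepts hazardous waste' holds; pollution liability coverage $2,375,000 ≥ $2,300,000 → met
5. driver safety training 59 days ago vs limit 90 → met
6. condition 'operates a transfer station' does not hold → requirement n/a → met
7. condition 'transports medical waste' does not hold → requirement n/a → met
Not met: 1, 2

1, 2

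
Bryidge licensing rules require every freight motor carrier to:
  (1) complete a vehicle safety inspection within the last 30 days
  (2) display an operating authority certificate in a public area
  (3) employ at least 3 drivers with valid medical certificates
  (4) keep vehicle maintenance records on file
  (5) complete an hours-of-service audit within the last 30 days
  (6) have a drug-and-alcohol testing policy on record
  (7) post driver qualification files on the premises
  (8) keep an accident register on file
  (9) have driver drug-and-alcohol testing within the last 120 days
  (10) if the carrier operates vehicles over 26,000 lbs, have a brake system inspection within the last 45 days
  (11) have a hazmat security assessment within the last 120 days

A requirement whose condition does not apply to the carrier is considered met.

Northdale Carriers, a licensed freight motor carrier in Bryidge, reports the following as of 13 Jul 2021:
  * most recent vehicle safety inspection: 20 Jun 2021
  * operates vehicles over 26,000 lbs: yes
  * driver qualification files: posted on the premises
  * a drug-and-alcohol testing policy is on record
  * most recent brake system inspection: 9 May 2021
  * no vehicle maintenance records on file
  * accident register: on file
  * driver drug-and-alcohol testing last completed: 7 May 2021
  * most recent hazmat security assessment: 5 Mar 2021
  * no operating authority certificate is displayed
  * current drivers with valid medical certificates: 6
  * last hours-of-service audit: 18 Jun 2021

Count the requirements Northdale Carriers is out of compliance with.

1. vehicle safety inspection 23 days ago vs limit 30 → met
2. operating authority certificate absent → not met
3. drivers with valid medical certificates 6 ≥ 3 → met
4. vehicle maintenance records absent → not met
5. hours-of-service audit 25 days ago vs limit 30 → met
6. drug-and-alcohol testing policy present → met
7. driver qualification files present → met
8. accident register present → met
9. driver drug-and-alcohol testing 67 days ago vs limit 120 → met
10. condition 'operates vehicles over 26,000 lbs' holds; brake system inspection 65 days ago vs limit 45 → not met
11. hazmat security assessment 130 days ago vs limit 120 → not met
Not met: 4 of 11

4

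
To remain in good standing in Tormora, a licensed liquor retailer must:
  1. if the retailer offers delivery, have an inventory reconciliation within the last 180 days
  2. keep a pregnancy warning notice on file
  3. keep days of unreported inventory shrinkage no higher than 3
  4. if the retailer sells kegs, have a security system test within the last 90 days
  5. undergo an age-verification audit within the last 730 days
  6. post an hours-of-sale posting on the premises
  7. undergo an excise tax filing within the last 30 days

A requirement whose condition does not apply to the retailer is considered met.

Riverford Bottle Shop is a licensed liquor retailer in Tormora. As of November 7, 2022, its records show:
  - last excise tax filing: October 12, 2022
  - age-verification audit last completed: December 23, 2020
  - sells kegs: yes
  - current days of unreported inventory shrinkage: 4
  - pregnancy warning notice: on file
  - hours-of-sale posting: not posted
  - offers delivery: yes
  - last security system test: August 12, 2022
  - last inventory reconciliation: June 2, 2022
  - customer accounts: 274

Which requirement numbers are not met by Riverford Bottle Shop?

1. condition 'offers delivery' holds; inventory reconciliation 158 days ago vs limit 180 → met
2. pregnancy warning notice present → met
3. days of unreported inventory shrinkage 4 > 3 → not met
4. condition 'sells kegs' holds; security system test 87 days ago vs limit 90 → met
5. age-verification audit 684 days ago vs limit 730 → met
6. hours-of-sale posting absent → not met
7. excise tax filing 26 days ago vs limit 30 → met
Not met: 3, 6

3, 6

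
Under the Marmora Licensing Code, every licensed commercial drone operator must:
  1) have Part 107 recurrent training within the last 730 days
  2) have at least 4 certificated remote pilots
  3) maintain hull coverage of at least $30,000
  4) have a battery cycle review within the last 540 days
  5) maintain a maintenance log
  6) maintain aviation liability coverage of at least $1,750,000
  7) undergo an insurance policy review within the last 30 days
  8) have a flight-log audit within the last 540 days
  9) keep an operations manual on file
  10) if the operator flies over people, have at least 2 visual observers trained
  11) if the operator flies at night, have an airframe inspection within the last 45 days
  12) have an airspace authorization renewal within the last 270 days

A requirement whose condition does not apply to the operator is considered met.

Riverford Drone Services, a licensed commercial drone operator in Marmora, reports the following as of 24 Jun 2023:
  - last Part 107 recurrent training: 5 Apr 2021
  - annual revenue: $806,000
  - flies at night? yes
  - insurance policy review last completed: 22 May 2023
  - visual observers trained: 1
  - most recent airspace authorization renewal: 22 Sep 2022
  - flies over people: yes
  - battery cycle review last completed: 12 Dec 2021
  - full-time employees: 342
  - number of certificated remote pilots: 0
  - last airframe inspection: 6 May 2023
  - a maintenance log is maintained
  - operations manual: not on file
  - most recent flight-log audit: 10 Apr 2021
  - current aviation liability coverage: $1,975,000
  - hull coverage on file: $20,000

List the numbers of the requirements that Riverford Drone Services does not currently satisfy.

1. Part 107 recurrent training 810 days ago vs limit 730 → not met
2. certificated remote pilots 0 < 4 → not met
3. hull coverage $20,000 < $30,000 → not met
4. battery cycle review 559 days ago vs limit 540 → not met
5. maintenance log present → met
6. aviation liability coverage $1,975,000 ≥ $1,750,000 → met
7. insurance policy review 33 days ago vs limit 30 → not met
8. flight-log audit 805 days ago vs limit 540 → not met
9. operations manual absent → not met
10. condition 'flies over people' holds; visual observers trained 1 < 2 → not met
11. condition 'flies at night' holds; airframe inspection 49 days ago vs limit 45 → not met
12. airspace authorization renewal 275 days ago vs limit 270 → not met
Not met: 1, 2, 3, 4, 7, 8, 9, 10, 11, 12

1, 2, 3, 4, 7, 8, 9, 10, 11, 12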